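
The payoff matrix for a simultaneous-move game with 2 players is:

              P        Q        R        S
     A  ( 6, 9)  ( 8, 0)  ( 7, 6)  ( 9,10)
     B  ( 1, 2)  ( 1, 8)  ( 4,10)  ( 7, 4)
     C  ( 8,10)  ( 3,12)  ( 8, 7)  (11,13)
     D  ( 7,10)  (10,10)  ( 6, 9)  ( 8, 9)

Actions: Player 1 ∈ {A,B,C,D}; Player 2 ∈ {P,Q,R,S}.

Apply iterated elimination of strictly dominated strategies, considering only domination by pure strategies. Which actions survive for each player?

Survivors P1:{A,C,D} P2:{P,Q,S}

P1 drop B (A beats it: P:6>1 Q:8>1 R:7>4 S:9>7)
P2 drop R (P beats it: A:9>6 C:10>7 D:10>9)
P1→{A,C,D} P2→{P,Q,S}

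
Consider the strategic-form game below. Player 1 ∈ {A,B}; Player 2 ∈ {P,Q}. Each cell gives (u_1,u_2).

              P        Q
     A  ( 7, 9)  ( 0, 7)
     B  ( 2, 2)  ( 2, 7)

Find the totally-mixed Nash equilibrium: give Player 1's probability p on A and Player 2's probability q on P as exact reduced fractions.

P1 mixes 5/7 on A; P2 mixes 2/7 on P

P1 indiff ⇒ q·7+(1-q)·0 = q·2+(1-q)·2 ⇒ q(5) = (1-q)(2) ⇒ q = 2/7
P2 indiff ⇒ p·9+(1-p)·2 = p·7+(1-p)·7 ⇒ p(2) = (1-p)(5) ⇒ p = 5/7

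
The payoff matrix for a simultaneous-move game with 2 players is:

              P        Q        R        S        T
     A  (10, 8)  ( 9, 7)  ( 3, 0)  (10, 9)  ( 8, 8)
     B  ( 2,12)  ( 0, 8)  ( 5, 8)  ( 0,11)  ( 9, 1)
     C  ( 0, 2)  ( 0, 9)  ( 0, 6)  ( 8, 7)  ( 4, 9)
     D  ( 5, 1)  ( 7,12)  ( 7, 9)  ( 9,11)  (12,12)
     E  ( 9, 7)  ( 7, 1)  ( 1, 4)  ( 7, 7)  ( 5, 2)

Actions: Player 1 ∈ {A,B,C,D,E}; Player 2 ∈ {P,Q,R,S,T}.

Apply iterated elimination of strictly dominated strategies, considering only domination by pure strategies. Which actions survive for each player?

Survivors P1:{A,D} P2:{Q,S,T}

P1 drop B (D beats it: P:5>2 Q:7>0 R:7>5 S:9>0 T:12>9)
P1 drop C (A beats it: P:10>0 Q:9>0 R:3>0 S:10>8 T:8>4)
P1 drop E (A beats it: P:10>9 Q:9>7 R:3>1 S:10>7 T:8>5)
P2 drop P (S beats it: A:9>8 D:11>1)
P2 drop R (Q beats it: A:7>0 D:12>9)
P1→{A,D} P2→{Q,S,T}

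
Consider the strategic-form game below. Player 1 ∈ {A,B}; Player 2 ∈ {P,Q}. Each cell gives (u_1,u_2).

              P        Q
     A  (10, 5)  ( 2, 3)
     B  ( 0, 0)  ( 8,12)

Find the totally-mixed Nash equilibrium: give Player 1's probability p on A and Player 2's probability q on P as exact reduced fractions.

P1 indiff ⇒ q·10+(1-q)·2 = q·0+(1-q)·8 ⇒ q(10) = (1-q)(6) ⇒ q = 3/8
P2 indiff ⇒ p·5+(1-p)·0 = p·3+(1-p)·12 ⇒ p(2) = (1-p)(12) ⇒ p = 6/7

p=6/7, q=3/8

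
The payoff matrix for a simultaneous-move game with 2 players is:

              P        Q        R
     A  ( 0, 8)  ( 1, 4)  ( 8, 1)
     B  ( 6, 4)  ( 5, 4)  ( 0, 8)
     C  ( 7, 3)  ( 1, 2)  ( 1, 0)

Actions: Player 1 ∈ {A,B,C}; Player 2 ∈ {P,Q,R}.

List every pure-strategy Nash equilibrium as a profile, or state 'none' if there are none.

NE set: (C,P)

(A,P): not NE [P1→C gives 7>0]
(A,Q): not NE [P1→B gives 5>1; P2→P gives 8>4]
(A,R): not NE [P2→P gives 8>1]
(B,P): not NE [P1→C gives 7>6; P2→R gives 8>4]
(B,Q): not NE [P2→R gives 8>4]
(B,R): not NE [P1→A gives 8>0]
(C,P): NE
(C,Q): not NE [P1→B gives 5>1; P2→P gives 3>2]
(C,R): not NE [P1→A gives 8>1; P2→P gives 3>0]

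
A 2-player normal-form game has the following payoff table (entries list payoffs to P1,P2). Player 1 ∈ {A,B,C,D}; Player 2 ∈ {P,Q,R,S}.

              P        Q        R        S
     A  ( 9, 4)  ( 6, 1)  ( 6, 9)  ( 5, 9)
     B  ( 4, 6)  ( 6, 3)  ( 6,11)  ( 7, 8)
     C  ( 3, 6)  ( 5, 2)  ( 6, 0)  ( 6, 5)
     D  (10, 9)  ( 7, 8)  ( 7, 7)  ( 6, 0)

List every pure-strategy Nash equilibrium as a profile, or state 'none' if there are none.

Nash profiles: (D,P)

(A,P): not NE [P1→D gives 10>9; P2→S gives 9>4]
(A,Q): not NE [P1→D gives 7>6; P2→S gives 9>1]
(A,R): not NE [P1→D gives 7>6]
(A,S): not NE [P1→B gives 7>5]
(B,P): not NE [P1→D gives 10>4; P2→R gives 11>6]
(B,Q): not NE [P1→D gives 7>6; P2→R gives 11>3]
(B,R): not NE [P1→D gives 7>6]
(B,S): not NE [P2→R gives 11>8]
(C,P): not NE [P1→D gives 10>3]
(C,Q): not NE [P1→D gives 7>5; P2→P gives 6>2]
(C,R): not NE [P1→D gives 7>6; P2→P gives 6>0]
(C,S): not NE [P1→B gives 7>6; P2→P gives 6>5]
(D,P): NE
(D,Q): not NE [P2→P gives 9>8]
(D,R): not NE [P2→P gives 9>7]
(D,S): not NE [P1→B gives 7>6; P2→P gives 9>0]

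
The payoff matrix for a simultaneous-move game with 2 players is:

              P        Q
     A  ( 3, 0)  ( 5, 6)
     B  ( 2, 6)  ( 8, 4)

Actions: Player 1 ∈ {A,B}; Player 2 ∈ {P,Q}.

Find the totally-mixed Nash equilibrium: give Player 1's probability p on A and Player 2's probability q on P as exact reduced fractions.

p=1/4, q=3/4

P1 indiff ⇒ q·3+(1-q)·5 = q·2+(1-q)·8 ⇒ q(1) = (1-q)(3) ⇒ q = 3/4
P2 indiff ⇒ p·0+(1-p)·6 = p·6+(1-p)·4 ⇒ p(-6) = (1-p)(-2) ⇒ p = 1/4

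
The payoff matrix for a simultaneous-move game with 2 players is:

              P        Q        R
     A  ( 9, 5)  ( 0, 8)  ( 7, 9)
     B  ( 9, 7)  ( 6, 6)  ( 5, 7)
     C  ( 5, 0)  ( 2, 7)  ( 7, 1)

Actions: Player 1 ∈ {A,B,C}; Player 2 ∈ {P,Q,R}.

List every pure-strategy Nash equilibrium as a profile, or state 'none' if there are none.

(A,P): not NE [P2→R gives 9>5]
(A,Q): not NE [P1→B gives 6>0; P2→R gives 9>8]
(A,R): NE
(B,P): NE
(B,Q): not NE [P2→R gives 7>6]
(B,R): not NE [P1→C gives 7>5]
(C,P): not NE [P1→B gives 9>5; P2→Q gives 7>0]
(C,Q): not NE [P1→B gives 6>2]
(C,R): not NE [P2→Q gives 7>1]

Nash profiles: (A,R), (B,P)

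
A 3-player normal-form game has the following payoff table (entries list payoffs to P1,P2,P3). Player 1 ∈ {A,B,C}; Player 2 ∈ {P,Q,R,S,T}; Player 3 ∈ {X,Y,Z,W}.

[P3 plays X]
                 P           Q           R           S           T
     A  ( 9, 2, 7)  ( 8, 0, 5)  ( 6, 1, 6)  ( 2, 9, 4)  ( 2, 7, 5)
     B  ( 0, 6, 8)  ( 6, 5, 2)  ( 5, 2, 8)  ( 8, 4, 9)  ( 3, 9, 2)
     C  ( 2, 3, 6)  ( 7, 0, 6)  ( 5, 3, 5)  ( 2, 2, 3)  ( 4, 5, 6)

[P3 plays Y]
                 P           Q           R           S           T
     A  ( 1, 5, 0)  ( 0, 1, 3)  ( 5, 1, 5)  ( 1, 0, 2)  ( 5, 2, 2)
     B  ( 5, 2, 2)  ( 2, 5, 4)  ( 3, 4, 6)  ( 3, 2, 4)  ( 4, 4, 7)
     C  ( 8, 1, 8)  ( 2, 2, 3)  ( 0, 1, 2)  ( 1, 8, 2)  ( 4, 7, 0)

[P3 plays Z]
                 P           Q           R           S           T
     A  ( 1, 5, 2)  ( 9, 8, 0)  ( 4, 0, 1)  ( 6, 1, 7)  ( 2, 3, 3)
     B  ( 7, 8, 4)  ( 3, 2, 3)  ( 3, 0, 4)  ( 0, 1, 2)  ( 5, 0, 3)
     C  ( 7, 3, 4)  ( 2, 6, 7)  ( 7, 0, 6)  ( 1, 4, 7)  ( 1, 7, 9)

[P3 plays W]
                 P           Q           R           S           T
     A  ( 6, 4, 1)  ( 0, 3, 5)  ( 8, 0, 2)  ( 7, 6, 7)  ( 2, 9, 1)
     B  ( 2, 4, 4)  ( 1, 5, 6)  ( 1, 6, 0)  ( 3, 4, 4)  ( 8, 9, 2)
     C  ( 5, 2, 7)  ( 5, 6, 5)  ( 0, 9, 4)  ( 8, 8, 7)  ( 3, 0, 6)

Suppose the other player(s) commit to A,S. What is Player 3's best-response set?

BR_3 = {Z,W}

u_3(X vs A,S) = 4
u_3(Y vs A,S) = 2
u_3(Z vs A,S) = 7
u_3(W vs A,S) = 7
max payoff 7 at {Z,W}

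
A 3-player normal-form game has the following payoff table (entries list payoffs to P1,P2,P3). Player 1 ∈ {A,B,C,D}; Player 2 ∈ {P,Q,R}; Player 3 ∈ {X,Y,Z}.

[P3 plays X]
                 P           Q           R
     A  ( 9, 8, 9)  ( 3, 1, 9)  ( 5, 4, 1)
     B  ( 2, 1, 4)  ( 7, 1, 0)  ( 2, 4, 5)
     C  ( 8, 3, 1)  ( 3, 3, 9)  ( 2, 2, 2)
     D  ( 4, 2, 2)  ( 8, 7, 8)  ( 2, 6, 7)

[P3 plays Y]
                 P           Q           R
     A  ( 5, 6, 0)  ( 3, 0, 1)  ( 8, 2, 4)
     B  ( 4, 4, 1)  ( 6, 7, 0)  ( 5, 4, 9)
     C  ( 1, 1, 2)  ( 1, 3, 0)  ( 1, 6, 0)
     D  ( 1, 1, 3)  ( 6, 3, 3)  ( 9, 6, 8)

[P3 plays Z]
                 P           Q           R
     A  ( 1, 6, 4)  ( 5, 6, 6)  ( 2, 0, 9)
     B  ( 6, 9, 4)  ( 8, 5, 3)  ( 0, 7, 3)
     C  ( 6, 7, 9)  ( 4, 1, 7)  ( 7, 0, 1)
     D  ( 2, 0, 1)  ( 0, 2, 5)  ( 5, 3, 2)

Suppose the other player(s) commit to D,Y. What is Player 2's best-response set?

u_2(P vs D,Y) = 1
u_2(Q vs D,Y) = 3
u_2(R vs D,Y) = 6
max payoff 6 at {R}

BR_2 = {R}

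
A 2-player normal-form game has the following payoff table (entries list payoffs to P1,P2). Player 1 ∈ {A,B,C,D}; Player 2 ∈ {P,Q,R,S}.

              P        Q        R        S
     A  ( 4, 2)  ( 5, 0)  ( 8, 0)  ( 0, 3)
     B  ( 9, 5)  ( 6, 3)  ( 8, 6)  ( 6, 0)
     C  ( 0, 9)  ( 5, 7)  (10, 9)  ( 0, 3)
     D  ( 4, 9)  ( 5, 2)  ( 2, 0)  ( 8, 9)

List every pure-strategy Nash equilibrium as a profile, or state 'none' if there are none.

(A,P): not NE [P1→B gives 9>4; P2→S gives 3>2]
(A,Q): not NE [P1→B gives 6>5; P2→S gives 3>0]
(A,R): not NE [P1→C gives 10>8; P2→S gives 3>0]
(A,S): not NE [P1→D gives 8>0]
(B,P): not NE [P2→R gives 6>5]
(B,Q): not NE [P2→R gives 6>3]
(B,R): not NE [P1→C gives 10>8]
(B,S): not NE [P1→D gives 8>6; P2→R gives 6>0]
(C,P): not NE [P1→B gives 9>0]
(C,Q): not NE [P1→B gives 6>5; P2→R gives 9>7]
(C,R): NE
(C,S): not NE [P1→D gives 8>0; P2→R gives 9>3]
(D,P): not NE [P1→B gives 9>4]
(D,Q): not NE [P1→B gives 6>5; P2→S gives 9>2]
(D,R): not NE [P1→C gives 10>2; P2→S gives 9>0]
(D,S): NE

NE set: (C,R), (D,S)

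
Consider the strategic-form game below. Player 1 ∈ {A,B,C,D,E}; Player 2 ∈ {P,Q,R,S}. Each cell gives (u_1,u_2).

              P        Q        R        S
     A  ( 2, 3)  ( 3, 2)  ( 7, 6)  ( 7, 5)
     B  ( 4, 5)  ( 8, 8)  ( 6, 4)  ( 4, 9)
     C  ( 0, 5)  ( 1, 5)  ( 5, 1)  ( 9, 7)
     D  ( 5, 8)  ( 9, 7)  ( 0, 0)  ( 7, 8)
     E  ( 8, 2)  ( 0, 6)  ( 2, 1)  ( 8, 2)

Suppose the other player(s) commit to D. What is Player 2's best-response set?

argmax u_2 = {P,S}

u_2(P vs D) = 8
u_2(Q vs D) = 7
u_2(R vs D) = 0
u_2(S vs D) = 8
max payoff 8 at {P,S}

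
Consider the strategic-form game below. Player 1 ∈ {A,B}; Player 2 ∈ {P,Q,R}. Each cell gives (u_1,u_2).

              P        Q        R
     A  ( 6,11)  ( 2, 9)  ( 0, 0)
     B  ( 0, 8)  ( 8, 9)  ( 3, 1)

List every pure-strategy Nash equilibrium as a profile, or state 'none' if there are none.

(A,P): NE
(A,Q): not NE [P1→B gives 8>2; P2→P gives 11>9]
(A,R): not NE [P1→B gives 3>0; P2→P gives 11>0]
(B,P): not NE [P1→A gives 6>0; P2→Q gives 9>8]
(B,Q): NE
(B,R): not NE [P2→Q gives 9>1]

NE set: (A,P), (B,Q)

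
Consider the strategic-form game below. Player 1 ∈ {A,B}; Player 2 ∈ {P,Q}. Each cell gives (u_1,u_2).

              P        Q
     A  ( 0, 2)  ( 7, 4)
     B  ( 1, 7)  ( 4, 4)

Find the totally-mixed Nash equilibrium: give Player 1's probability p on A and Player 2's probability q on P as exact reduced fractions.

(p,q) = (3/5, 3/4)

P1 indiff ⇒ q·0+(1-q)·7 = q·1+(1-q)·4 ⇒ q(-1) = (1-q)(-3) ⇒ q = 3/4
P2 indiff ⇒ p·2+(1-p)·7 = p·4+(1-p)·4 ⇒ p(-2) = (1-p)(-3) ⇒ p = 3/5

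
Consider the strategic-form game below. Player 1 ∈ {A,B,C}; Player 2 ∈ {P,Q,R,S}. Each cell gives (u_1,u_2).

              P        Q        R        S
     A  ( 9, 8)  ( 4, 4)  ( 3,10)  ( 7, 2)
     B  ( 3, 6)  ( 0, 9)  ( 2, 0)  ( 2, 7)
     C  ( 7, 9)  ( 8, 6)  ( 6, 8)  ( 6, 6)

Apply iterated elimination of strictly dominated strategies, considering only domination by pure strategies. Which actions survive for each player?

Survivors P1:{A,C} P2:{P,R}

P1 drop B (A beats it: P:9>3 Q:4>0 R:3>2 S:7>2)
P2 drop Q (P beats it: A:8>4 C:9>6)
P2 drop S (P beats it: A:8>2 C:9>6)
P1→{A,C} P2→{P,R}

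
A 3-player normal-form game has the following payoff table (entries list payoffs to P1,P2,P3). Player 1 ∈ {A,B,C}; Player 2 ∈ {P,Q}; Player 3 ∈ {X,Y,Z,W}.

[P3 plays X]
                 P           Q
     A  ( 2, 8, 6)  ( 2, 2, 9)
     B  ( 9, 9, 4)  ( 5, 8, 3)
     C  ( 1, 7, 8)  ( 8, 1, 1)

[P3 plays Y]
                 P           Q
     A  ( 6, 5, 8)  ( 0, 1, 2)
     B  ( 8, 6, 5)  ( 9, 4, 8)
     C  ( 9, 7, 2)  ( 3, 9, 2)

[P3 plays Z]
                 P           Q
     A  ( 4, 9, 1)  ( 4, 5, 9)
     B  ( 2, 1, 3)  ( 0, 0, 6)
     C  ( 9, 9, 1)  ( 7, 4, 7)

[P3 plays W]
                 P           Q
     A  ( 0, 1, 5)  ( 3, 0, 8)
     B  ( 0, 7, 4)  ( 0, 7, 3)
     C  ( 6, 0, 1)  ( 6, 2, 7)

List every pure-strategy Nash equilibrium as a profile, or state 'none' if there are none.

PSNE = {(C,Q,W)}

(A,P,X): not NE [P1→B gives 9>2; P3→Y gives 8>6]
(A,P,Y): not NE [P1→C gives 9>6]
(A,P,Z): not NE [P1→C gives 9>4; P3→Y gives 8>1]
(A,P,W): not NE [P1→C gives 6>0; P3→Y gives 8>5]
(A,Q,X): not NE [P1→C gives 8>2; P2→P gives 8>2]
(A,Q,Y): not NE [P1→B gives 9>0; P2→P gives 5>1; P3→Z gives 9>2]
(A,Q,Z): not NE [P1→C gives 7>4; P2→P gives 9>5]
(A,Q,W): not NE [P1→C gives 6>3; P2→P gives 1>0; P3→Z gives 9>8]
(B,P,X): not NE [P3→Y gives 5>4]
(B,P,Y): not NE [P1→C gives 9>8]
(B,P,Z): not NE [P1→C gives 9>2; P3→Y gives 5>3]
(B,P,W): not NE [P1→C gives 6>0; P3→Y gives 5>4]
(B,Q,X): not NE [P1→C gives 8>5; P2→P gives 9>8; P3→Y gives 8>3]
(B,Q,Y): not NE [P2→P gives 6>4]
(B,Q,Z): not NE [P1→C gives 7>0; P2→P gives 1>0; P3→Y gives 8>6]
(B,Q,W): not NE [P1→C gives 6>0; P3→Y gives 8>3]
(C,P,X): not NE [P1→B gives 9>1]
(C,P,Y): not NE [P2→Q gives 9>7; P3→X gives 8>2]
(C,P,Z): not NE [P3→X gives 8>1]
(C,P,W): not NE [P2→Q gives 2>0; P3→X gives 8>1]
(C,Q,X): not NE [P2→P gives 7>1; P3→W gives 7>1]
(C,Q,Y): not NE [P1→B gives 9>3; P3→W gives 7>2]
(C,Q,Z): not NE [P2→P gives 9>4]
(C,Q,W): NE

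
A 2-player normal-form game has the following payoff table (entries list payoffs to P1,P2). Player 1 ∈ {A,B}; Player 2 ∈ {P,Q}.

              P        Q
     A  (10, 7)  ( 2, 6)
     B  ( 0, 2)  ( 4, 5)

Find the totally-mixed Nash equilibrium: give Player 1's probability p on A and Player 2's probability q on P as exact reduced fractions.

(p,q) = (3/4, 1/6)

P1 indiff ⇒ q·10+(1-q)·2 = q·0+(1-q)·4 ⇒ q(10) = (1-q)(2) ⇒ q = 1/6
P2 indiff ⇒ p·7+(1-p)·2 = p·6+(1-p)·5 ⇒ p(1) = (1-p)(3) ⇒ p = 3/4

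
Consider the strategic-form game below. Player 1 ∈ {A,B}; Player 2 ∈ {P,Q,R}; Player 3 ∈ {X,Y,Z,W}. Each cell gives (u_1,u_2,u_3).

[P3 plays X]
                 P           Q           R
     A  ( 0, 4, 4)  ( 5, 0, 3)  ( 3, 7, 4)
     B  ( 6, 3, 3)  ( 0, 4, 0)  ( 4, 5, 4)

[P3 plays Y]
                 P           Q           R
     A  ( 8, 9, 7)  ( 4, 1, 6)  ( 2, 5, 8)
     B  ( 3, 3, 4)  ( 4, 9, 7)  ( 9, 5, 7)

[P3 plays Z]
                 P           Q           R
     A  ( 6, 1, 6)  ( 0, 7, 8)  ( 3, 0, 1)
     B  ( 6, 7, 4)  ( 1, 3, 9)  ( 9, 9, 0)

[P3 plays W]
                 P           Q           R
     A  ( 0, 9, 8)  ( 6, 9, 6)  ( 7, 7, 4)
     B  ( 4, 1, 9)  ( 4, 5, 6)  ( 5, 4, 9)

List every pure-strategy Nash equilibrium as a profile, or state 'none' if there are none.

No pure NE.

(A,P,X): not NE [P1→B gives 6>0; P2→R gives 7>4; P3→W gives 8>4]
(A,P,Y): not NE [P3→W gives 8>7]
(A,P,Z): not NE [P2→Q gives 7>1; P3→W gives 8>6]
(A,P,W): not NE [P1→B gives 4>0]
(A,Q,X): not NE [P2→R gives 7>0; P3→Z gives 8>3]
(A,Q,Y): not NE [P2→P gives 9>1; P3→Z gives 8>6]
(A,Q,Z): not NE [P1→B gives 1>0]
(A,Q,W): not NE [P3→Z gives 8>6]
(A,R,X): not NE [P1→B gives 4>3; P3→Y gives 8>4]
(A,R,Y): not NE [P1→B gives 9>2; P2→P gives 9>5]
(A,R,Z): not NE [P1→B gives 9>3; P2→Q gives 7>0; P3→Y gives 8>1]
(A,R,W): not NE [P2→Q gives 9>7; P3→Y gives 8>4]
(B,P,X): not NE [P2→R gives 5>3; P3→W gives 9>3]
(B,P,Y): not NE [P1→A gives 8>3; P2→Q gives 9>3; P3→W gives 9>4]
(B,P,Z): not NE [P2→R gives 9>7; P3→W gives 9>4]
(B,P,W): not NE [P2→Q gives 5>1]
(B,Q,X): not NE [P1→A gives 5>0; P2→R gives 5>4; P3→Z gives 9>0]
(B,Q,Y): not NE [P3→Z gives 9>7]
(B,Q,Z): not NE [P2→R gives 9>3]
(B,Q,W): not NE [P1→A gives 6>4; P3→Z gives 9>6]
(B,R,X): not NE [P3→W gives 9>4]
(B,R,Y): not NE [P2→Q gives 9>5; P3→W gives 9>7]
(B,R,Z): not NE [P3→W gives 9>0]
(B,R,W): not NE [P1→A gives 7>5; P2→Q gives 5>4]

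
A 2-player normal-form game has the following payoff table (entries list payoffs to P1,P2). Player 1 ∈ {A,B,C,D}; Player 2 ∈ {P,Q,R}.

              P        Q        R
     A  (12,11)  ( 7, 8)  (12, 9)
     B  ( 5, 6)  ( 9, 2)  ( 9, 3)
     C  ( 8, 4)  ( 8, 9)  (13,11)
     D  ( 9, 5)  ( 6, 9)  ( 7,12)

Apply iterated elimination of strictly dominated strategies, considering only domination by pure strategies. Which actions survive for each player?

P1 drop D (A beats it: P:12>9 Q:7>6 R:12>7)
P2 drop Q (R beats it: A:9>8 B:3>2 C:11>9)
P1 drop B (A beats it: P:12>5 R:12>9)
P1→{A,C} P2→{P,R}

Survivors P1:{A,C} P2:{P,R}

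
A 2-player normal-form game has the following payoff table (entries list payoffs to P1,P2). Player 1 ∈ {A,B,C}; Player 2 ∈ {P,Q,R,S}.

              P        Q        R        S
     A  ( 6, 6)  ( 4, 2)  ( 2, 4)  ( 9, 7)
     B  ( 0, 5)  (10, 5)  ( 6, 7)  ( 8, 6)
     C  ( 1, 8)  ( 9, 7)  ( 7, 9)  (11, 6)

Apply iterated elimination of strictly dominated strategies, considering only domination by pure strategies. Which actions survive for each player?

IESDS → P1:{A,C} P2:{P,R,S}

P2 drop Q (R beats it: A:4>2 B:7>5 C:9>7)
P1 drop B (C beats it: P:1>0 R:7>6 S:11>8)
P1→{A,C} P2→{P,R,S}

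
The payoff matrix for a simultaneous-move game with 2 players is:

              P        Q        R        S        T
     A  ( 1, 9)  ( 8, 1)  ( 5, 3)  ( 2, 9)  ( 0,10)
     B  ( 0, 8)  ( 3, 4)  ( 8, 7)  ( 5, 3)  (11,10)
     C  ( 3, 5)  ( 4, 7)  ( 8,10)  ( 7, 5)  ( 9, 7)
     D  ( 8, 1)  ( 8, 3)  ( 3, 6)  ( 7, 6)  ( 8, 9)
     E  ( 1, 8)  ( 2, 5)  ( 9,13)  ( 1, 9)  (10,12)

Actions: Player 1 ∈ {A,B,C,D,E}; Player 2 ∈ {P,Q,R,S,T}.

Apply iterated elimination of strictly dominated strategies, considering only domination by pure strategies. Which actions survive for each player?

Survivors P1:{B,E} P2:{R,T}

P2 drop P (T beats it: A:10>9 B:10>8 C:7>5 D:9>1 E:12>8)
P2 drop Q (R beats it: A:3>1 B:7>4 C:10>7 D:6>3 E:13>5)
P1 drop A (B beats it: R:8>5 S:5>2 T:11>0)
P2 drop S (T beats it: B:10>3 C:7>5 D:9>6 E:12>9)
P1 drop C (E beats it: R:9>8 T:10>9)
P1 drop D (B beats it: R:8>3 T:11>8)
P1→{B,E} P2→{R,T}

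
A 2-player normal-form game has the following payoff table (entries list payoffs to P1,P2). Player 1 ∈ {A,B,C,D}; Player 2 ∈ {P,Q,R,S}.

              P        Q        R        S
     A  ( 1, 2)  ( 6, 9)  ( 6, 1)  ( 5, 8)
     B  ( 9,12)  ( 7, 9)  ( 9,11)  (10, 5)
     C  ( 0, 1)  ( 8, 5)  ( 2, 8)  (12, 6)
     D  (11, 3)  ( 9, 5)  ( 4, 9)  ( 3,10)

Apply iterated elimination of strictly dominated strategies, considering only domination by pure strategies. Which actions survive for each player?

P1 drop A (B beats it: P:9>1 Q:7>6 R:9>6 S:10>5)
P2 drop Q (R beats it: B:11>9 C:8>5 D:9>5)
P1→{B,C,D} P2→{P,R,S}

IESDS → P1:{B,C,D} P2:{P,R,S}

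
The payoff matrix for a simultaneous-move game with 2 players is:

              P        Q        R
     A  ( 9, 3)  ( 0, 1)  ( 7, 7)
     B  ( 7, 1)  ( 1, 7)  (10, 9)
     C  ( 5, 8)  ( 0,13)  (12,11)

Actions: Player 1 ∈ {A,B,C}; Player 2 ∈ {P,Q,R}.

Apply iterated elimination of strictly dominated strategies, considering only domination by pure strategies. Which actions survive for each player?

Remaining: P1:{B,C} P2:{Q,R}

P2 drop P (R beats it: A:7>3 B:9>1 C:11>8)
P1 drop A (B beats it: Q:1>0 R:10>7)
P1→{B,C} P2→{Q,R}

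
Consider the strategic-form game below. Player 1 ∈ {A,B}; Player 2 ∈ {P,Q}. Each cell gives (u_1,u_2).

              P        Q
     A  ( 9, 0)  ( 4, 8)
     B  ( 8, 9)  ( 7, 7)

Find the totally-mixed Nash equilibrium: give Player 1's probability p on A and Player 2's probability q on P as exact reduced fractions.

P1 indiff ⇒ q·9+(1-q)·4 = q·8+(1-q)·7 ⇒ q(1) = (1-q)(3) ⇒ q = 3/4
P2 indiff ⇒ p·0+(1-p)·9 = p·8+(1-p)·7 ⇒ p(-8) = (1-p)(-2) ⇒ p = 1/5

P1 mixes 1/5 on A; P2 mixes 3/4 on P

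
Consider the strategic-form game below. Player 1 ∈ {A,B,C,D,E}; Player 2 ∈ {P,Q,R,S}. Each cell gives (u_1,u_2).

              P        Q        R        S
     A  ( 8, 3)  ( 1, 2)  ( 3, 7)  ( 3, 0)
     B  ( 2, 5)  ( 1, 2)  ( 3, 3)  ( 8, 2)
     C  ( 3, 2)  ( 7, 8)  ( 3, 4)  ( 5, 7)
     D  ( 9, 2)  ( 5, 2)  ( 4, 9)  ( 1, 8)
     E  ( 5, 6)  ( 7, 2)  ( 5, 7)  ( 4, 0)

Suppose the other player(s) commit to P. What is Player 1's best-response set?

u_1(A vs P) = 8
u_1(B vs P) = 2
u_1(C vs P) = 3
u_1(D vs P) = 9
u_1(E vs P) = 5
max payoff 9 at {D}

argmax u_1 = {D}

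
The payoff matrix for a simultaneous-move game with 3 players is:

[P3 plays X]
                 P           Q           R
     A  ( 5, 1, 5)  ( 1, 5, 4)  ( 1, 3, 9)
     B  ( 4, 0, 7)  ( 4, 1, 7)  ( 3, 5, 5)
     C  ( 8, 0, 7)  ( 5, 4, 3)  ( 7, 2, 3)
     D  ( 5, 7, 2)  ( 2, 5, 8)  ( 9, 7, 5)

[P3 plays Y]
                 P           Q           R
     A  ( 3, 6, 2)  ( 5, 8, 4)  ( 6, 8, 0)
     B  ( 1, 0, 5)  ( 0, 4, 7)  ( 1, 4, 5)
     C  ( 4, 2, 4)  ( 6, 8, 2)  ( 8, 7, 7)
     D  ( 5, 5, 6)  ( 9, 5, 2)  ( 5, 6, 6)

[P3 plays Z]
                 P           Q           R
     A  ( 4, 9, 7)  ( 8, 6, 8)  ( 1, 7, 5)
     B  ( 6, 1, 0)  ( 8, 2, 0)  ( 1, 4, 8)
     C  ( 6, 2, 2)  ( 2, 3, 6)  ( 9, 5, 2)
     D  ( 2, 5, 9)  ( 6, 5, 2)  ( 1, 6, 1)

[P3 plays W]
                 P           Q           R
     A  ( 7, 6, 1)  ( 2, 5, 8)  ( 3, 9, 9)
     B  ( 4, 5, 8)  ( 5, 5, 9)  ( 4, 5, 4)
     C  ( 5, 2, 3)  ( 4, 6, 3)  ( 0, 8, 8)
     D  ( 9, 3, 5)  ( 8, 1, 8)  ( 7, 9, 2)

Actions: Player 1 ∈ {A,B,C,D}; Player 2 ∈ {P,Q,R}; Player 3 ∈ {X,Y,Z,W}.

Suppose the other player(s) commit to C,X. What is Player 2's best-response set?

BR_2 = {Q}

u_2(P vs C,X) = 0
u_2(Q vs C,X) = 4
u_2(R vs C,X) = 2
max payoff 4 at {Q}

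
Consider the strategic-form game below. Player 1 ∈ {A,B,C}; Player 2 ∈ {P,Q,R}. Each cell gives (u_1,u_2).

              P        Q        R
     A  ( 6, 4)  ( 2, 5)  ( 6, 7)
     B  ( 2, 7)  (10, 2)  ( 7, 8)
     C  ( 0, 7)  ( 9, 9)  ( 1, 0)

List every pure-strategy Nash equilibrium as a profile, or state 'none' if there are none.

PSNE = {(B,R)}

(A,P): not NE [P2→R gives 7>4]
(A,Q): not NE [P1→B gives 10>2; P2→R gives 7>5]
(A,R): not NE [P1→B gives 7>6]
(B,P): not NE [P1→A gives 6>2; P2→R gives 8>7]
(B,Q): not NE [P2→R gives 8>2]
(B,R): NE
(C,P): not NE [P1→A gives 6>0; P2→Q gives 9>7]
(C,Q): not NE [P1→B gives 10>9]
(C,R): not NE [P1→B gives 7>1; P2→Q gives 9>0]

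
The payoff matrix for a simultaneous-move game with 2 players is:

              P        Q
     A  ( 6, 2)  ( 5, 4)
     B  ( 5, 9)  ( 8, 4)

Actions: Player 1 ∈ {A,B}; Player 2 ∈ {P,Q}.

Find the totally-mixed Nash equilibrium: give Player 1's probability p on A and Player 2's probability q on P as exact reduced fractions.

(p,q) = (5/7, 3/4)

P1 indiff ⇒ q·6+(1-q)·5 = q·5+(1-q)·8 ⇒ q(1) = (1-q)(3) ⇒ q = 3/4
P2 indiff ⇒ p·2+(1-p)·9 = p·4+(1-p)·4 ⇒ p(-2) = (1-p)(-5) ⇒ p = 5/7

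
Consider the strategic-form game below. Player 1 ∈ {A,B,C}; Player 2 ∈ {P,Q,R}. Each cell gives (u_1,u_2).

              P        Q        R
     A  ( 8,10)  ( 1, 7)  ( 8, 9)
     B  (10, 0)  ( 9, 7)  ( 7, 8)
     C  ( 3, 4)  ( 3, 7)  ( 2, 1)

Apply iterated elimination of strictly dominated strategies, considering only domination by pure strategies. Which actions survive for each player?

Remaining: P1:{A,B} P2:{P,R}

P1 drop C (B beats it: P:10>3 Q:9>3 R:7>2)
P2 drop Q (R beats it: A:9>7 B:8>7)
P1→{A,B} P2→{P,R}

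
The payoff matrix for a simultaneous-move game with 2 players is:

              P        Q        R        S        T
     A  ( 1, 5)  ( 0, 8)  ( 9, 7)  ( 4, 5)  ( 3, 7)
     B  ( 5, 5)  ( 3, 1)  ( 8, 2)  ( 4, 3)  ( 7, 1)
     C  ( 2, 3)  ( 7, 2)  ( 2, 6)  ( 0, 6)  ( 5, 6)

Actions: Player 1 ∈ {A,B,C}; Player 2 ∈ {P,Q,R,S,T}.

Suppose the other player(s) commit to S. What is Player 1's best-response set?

argmax u_1 = {A,B}

u_1(A vs S) = 4
u_1(B vs S) = 4
u_1(C vs S) = 0
max payoff 4 at {A,B}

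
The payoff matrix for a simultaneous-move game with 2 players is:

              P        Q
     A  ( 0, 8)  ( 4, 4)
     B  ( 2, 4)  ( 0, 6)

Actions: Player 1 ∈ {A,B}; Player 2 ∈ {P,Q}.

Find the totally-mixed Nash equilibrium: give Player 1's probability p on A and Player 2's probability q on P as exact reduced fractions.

P1 indiff ⇒ q·0+(1-q)·4 = q·2+(1-q)·0 ⇒ q(-2) = (1-q)(-4) ⇒ q = 2/3
P2 indiff ⇒ p·8+(1-p)·4 = p·4+(1-p)·6 ⇒ p(4) = (1-p)(2) ⇒ p = 1/3

P1 mixes 1/3 on A; P2 mixes 2/3 on P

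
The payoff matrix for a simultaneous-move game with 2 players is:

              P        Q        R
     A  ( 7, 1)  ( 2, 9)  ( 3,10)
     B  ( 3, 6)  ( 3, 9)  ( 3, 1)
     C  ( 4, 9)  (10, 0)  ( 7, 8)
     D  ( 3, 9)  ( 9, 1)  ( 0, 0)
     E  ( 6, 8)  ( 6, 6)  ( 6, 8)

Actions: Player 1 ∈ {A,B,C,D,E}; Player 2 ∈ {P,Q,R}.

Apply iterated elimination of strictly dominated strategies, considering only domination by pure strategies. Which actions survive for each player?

Remaining: P1:{A,C,E} P2:{P,R}

P1 drop B (C beats it: P:4>3 Q:10>3 R:7>3)
P1 drop D (C beats it: P:4>3 Q:10>9 R:7>0)
P2 drop Q (R beats it: A:10>9 C:8>0 E:8>6)
P1→{A,C,E} P2→{P,R}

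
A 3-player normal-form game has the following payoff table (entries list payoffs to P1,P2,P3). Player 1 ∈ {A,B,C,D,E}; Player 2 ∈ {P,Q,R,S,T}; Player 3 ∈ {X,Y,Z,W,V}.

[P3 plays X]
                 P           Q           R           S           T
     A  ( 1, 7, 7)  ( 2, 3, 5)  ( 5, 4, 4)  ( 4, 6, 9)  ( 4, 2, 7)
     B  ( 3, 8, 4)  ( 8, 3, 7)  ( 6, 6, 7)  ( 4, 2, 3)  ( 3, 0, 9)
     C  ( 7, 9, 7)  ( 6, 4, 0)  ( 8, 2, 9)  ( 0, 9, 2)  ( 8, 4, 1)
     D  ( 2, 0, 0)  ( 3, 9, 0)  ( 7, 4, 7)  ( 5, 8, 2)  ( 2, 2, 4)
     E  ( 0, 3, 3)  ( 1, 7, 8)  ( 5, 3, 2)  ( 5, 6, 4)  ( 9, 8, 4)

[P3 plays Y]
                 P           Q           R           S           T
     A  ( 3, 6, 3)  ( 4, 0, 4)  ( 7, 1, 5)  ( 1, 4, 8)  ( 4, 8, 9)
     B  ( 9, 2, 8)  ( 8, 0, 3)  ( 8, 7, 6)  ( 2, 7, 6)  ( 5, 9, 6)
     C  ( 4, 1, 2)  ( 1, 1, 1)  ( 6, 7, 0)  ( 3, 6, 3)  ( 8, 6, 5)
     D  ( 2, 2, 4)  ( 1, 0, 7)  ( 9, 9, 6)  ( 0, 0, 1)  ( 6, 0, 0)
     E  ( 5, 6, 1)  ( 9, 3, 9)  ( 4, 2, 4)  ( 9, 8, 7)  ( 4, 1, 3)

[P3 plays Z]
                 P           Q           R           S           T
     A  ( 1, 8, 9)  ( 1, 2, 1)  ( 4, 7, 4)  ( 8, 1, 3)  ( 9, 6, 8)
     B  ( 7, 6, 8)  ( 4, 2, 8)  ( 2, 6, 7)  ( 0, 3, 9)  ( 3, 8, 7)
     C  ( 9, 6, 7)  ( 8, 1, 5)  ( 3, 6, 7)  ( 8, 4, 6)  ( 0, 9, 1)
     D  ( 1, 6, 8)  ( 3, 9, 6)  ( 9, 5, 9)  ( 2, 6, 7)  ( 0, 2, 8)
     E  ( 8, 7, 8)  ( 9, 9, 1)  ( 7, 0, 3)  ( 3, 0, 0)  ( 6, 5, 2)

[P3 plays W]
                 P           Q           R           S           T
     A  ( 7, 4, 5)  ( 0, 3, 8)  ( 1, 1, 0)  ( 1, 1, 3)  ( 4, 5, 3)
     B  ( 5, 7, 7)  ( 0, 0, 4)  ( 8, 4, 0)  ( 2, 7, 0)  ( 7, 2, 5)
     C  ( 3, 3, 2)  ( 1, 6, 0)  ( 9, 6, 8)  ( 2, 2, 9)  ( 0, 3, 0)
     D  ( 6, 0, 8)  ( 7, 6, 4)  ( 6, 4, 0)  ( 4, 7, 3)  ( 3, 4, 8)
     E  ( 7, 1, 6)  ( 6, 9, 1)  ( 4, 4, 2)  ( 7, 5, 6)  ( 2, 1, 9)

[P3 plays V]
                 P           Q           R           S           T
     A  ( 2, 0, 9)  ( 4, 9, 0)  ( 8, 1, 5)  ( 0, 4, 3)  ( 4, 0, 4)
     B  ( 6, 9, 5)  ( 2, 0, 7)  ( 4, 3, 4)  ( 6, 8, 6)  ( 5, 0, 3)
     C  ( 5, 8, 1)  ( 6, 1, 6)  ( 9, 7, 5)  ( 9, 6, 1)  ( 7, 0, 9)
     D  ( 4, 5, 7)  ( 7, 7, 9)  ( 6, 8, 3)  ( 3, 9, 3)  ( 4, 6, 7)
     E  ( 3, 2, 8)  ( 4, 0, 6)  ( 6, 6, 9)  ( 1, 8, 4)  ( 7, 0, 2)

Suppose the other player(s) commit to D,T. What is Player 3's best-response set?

u_3(X vs D,T) = 4
u_3(Y vs D,T) = 0
u_3(Z vs D,T) = 8
u_3(W vs D,T) = 8
u_3(V vs D,T) = 7
max payoff 8 at {Z,W}

argmax u_3 = {Z,W}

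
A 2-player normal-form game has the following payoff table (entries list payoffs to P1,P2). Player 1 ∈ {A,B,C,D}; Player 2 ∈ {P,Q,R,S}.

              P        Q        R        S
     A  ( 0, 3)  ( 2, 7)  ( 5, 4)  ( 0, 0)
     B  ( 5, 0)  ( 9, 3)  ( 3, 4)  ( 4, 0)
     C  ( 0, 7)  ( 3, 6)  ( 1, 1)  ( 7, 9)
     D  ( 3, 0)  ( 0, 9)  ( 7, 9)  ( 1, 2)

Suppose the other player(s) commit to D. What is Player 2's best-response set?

u_2(P vs D) = 0
u_2(Q vs D) = 9
u_2(R vs D) = 9
u_2(S vs D) = 2
max payoff 9 at {Q,R}

argmax u_2 = {Q,R}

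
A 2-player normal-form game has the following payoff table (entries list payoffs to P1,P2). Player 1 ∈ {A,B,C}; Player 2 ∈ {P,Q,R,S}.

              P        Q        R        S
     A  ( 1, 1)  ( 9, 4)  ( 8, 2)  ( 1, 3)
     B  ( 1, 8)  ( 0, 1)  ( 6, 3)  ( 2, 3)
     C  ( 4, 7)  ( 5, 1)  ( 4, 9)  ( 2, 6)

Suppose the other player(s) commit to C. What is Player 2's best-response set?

BR_2 = {R}

u_2(P vs C) = 7
u_2(Q vs C) = 1
u_2(R vs C) = 9
u_2(S vs C) = 6
max payoff 9 at {R}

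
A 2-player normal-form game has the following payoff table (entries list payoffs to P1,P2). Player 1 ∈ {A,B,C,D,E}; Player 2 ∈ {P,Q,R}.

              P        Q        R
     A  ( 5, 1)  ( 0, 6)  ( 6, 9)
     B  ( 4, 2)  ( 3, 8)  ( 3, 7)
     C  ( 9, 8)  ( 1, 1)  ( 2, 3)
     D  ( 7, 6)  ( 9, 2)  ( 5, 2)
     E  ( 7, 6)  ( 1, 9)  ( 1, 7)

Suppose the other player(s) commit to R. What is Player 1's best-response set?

P1 best: {A}

u_1(A vs R) = 6
u_1(B vs R) = 3
u_1(C vs R) = 2
u_1(D vs R) = 5
u_1(E vs R) = 1
max payoff 6 at {A}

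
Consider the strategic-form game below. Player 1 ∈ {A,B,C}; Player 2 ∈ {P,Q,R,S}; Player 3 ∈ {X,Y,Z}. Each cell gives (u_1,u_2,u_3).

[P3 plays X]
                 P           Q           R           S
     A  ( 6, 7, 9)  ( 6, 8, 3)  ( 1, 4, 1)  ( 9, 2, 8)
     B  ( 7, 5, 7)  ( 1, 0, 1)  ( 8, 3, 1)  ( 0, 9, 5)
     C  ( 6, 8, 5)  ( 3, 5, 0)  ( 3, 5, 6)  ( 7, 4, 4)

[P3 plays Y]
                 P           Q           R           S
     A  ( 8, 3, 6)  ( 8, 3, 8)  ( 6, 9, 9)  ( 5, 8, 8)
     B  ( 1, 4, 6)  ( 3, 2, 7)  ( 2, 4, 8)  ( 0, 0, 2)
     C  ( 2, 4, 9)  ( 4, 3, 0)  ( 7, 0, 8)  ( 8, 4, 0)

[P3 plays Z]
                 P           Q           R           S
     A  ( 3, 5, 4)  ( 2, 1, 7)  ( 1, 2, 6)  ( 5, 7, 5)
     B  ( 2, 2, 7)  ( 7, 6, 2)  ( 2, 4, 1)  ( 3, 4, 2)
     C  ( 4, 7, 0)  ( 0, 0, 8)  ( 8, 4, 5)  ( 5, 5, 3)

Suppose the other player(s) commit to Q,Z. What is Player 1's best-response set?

u_1(A vs Q,Z) = 2
u_1(B vs Q,Z) = 7
u_1(C vs Q,Z) = 0
max payoff 7 at {B}

argmax u_1 = {B}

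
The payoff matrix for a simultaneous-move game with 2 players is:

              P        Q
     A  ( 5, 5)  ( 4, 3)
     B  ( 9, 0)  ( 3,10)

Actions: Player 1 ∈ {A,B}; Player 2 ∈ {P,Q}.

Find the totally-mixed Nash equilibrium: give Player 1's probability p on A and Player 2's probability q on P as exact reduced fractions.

P1 indiff ⇒ q·5+(1-q)·4 = q·9+(1-q)·3 ⇒ q(-4) = (1-q)(-1) ⇒ q = 1/5
P2 indiff ⇒ p·5+(1-p)·0 = p·3+(1-p)·10 ⇒ p(2) = (1-p)(10) ⇒ p = 5/6

(p,q) = (5/6, 1/5)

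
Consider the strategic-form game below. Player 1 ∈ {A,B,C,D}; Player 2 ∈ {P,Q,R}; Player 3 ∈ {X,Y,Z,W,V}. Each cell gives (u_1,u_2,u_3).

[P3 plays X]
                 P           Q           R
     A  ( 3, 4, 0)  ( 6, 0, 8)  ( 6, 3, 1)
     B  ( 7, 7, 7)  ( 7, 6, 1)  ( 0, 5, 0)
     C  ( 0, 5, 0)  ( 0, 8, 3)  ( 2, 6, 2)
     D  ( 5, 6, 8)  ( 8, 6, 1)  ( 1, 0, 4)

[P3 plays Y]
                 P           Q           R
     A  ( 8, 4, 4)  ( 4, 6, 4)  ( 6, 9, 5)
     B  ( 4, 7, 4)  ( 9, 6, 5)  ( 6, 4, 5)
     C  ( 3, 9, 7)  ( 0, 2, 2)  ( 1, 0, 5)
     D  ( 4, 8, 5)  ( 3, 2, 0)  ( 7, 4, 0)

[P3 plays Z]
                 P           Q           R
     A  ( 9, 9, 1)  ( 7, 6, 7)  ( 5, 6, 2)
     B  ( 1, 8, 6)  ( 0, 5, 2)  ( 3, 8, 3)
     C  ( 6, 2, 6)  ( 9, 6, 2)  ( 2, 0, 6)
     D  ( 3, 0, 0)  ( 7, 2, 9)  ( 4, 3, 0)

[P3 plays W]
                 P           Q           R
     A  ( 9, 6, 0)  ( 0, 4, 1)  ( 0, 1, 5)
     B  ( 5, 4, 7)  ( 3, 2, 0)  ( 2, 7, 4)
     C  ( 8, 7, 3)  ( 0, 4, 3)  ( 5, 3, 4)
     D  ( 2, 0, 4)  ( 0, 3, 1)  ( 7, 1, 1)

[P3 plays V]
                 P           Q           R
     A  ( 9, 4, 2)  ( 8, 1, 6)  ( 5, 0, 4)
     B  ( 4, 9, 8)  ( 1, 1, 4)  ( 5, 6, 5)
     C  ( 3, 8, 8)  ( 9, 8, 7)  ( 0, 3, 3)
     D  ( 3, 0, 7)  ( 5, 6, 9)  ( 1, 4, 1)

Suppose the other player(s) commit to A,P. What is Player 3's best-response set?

u_3(X vs A,P) = 0
u_3(Y vs A,P) = 4
u_3(Z vs A,P) = 1
u_3(W vs A,P) = 0
u_3(V vs A,P) = 2
max payoff 4 at {Y}

BR_3 = {Y}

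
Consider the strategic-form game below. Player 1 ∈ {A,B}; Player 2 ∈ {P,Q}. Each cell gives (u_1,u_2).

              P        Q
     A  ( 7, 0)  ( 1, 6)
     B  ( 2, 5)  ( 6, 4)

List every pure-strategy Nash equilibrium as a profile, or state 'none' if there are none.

Equilibria: none

(A,P): not NE [P2→Q gives 6>0]
(A,Q): not NE [P1→B gives 6>1]
(B,P): not NE [P1→A gives 7>2]
(B,Q): not NE [P2→P gives 5>4]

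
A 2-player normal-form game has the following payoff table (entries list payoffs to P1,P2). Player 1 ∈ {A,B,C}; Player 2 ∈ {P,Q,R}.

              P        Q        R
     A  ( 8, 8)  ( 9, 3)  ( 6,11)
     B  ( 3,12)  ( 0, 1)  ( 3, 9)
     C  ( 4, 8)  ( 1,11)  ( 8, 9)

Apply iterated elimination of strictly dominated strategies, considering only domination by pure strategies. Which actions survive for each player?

P1 drop B (A beats it: P:8>3 Q:9>0 R:6>3)
P2 drop P (R beats it: A:11>8 C:9>8)
P1→{A,C} P2→{Q,R}

Survivors P1:{A,C} P2:{Q,R}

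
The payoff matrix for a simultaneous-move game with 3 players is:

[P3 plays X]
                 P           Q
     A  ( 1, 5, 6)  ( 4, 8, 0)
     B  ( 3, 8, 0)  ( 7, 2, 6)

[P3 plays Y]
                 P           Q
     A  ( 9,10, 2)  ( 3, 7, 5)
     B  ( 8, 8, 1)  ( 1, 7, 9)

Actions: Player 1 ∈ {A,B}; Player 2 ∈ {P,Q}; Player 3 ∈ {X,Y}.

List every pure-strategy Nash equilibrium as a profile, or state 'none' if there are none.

(A,P,X): not NE [P1→B gives 3>1; P2→Q gives 8>5]
(A,P,Y): not NE [P3→X gives 6>2]
(A,Q,X): not NE [P1→B gives 7>4; P3→Y gives 5>0]
(A,Q,Y): not NE [P2→P gives 10>7]
(B,P,X): not NE [P3→Y gives 1>0]
(B,P,Y): not NE [P1→A gives 9>8]
(B,Q,X): not NE [P2→P gives 8>2; P3→Y gives 9>6]
(B,Q,Y): not NE [P1→A gives 3>1; P2→P gives 8>7]

No pure NE.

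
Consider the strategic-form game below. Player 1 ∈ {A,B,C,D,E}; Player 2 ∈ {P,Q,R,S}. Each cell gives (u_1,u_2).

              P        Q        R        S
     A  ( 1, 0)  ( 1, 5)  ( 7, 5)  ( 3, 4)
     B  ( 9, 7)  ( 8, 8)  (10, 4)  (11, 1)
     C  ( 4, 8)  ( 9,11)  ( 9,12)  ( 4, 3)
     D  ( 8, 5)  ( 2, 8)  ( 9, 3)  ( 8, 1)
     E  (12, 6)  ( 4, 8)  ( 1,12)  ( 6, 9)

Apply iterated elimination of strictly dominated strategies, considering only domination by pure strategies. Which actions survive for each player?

Remaining: P1:{B,C} P2:{Q,R}

P1 drop A (B beats it: P:9>1 Q:8>1 R:10>7 S:11>3)
P1 drop D (B beats it: P:9>8 Q:8>2 R:10>9 S:11>8)
P2 drop P (Q beats it: B:8>7 C:11>8 E:8>6)
P1 drop E (B beats it: Q:8>4 R:10>1 S:11>6)
P2 drop S (Q beats it: B:8>1 C:11>3)
P1→{B,C} P2→{Q,R}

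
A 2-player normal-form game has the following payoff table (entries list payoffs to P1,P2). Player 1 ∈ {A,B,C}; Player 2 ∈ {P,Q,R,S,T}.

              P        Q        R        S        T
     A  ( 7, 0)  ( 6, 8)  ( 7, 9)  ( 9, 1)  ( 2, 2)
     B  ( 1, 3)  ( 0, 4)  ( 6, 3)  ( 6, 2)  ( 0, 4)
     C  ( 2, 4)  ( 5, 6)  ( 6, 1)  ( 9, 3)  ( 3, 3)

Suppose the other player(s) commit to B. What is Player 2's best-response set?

argmax u_2 = {Q,T}

u_2(P vs B) = 3
u_2(Q vs B) = 4
u_2(R vs B) = 3
u_2(S vs B) = 2
u_2(T vs B) = 4
max payoff 4 at {Q,T}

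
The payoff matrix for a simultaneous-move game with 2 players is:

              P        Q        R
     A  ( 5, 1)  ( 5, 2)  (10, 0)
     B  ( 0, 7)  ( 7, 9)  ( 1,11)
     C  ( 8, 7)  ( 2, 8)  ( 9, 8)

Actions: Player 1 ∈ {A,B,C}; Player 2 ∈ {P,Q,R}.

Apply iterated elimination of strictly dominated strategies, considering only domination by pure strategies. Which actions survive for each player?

IESDS → P1:{A,B} P2:{Q,R}

P2 drop P (Q beats it: A:2>1 B:9>7 C:8>7)
P1 drop C (A beats it: Q:5>2 R:10>9)
P1→{A,B} P2→{Q,R}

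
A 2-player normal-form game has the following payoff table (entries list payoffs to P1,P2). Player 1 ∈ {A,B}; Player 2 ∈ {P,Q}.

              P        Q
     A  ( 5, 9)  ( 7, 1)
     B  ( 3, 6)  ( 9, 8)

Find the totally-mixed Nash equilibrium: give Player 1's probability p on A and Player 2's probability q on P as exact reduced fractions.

p=1/5, q=1/2

P1 indiff ⇒ q·5+(1-q)·7 = q·3+(1-q)·9 ⇒ q(2) = (1-q)(2) ⇒ q = 1/2
P2 indiff ⇒ p·9+(1-p)·6 = p·1+(1-p)·8 ⇒ p(8) = (1-p)(2) ⇒ p = 1/5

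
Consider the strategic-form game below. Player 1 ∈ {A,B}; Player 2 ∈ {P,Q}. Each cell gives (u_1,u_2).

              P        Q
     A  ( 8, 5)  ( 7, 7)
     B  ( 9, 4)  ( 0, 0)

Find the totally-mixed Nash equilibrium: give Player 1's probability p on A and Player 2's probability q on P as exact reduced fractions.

P1 mixes 2/3 on A; P2 mixes 7/8 on P

P1 indiff ⇒ q·8+(1-q)·7 = q·9+(1-q)·0 ⇒ q(-1) = (1-q)(-7) ⇒ q = 7/8
P2 indiff ⇒ p·5+(1-p)·4 = p·7+(1-p)·0 ⇒ p(-2) = (1-p)(-4) ⇒ p = 2/3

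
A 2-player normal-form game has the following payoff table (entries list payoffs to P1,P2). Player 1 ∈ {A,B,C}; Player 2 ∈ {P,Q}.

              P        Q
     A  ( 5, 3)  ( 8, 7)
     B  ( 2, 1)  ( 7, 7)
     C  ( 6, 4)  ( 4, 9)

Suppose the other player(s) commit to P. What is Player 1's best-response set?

u_1(A vs P) = 5
u_1(B vs P) = 2
u_1(C vs P) = 6
max payoff 6 at {C}

P1 best: {C}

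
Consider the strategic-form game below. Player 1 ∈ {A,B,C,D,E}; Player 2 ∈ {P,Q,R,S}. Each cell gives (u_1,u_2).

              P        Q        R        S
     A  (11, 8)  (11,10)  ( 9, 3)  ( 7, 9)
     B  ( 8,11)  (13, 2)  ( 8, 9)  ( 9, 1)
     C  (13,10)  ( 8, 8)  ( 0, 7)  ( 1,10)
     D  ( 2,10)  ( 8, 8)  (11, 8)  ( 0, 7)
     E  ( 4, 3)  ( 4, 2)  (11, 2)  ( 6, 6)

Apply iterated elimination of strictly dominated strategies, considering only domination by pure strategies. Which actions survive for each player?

P2 drop R (P beats it: A:8>3 B:11>9 C:10>7 D:10>8 E:3>2)
P1 drop D (A beats it: P:11>2 Q:11>8 S:7>0)
P1 drop E (A beats it: P:11>4 Q:11>4 S:7>6)
P1→{A,B,C} P2→{P,Q,S}

Survivors P1:{A,B,C} P2:{P,Q,S}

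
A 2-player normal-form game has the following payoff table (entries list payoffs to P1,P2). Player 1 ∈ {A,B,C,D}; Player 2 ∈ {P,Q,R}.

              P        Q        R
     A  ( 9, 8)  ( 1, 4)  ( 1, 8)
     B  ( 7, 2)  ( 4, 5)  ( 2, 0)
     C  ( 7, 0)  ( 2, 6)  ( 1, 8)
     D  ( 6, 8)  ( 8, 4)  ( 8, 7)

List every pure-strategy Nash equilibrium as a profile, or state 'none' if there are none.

(A,P): NE
(A,Q): not NE [P1→D gives 8>1; P2→R gives 8>4]
(A,R): not NE [P1→D gives 8>1]
(B,P): not NE [P1→A gives 9>7; P2→Q gives 5>2]
(B,Q): not NE [P1→D gives 8>4]
(B,R): not NE [P1→D gives 8>2; P2→Q gives 5>0]
(C,P): not NE [P1→A gives 9>7; P2→R gives 8>0]
(C,Q): not NE [P1→D gives 8>2; P2→R gives 8>6]
(C,R): not NE [P1→D gives 8>1]
(D,P): not NE [P1→A gives 9>6]
(D,Q): not NE [P2→P gives 8>4]
(D,R): not NE [P2→P gives 8>7]

Nash profiles: (A,P)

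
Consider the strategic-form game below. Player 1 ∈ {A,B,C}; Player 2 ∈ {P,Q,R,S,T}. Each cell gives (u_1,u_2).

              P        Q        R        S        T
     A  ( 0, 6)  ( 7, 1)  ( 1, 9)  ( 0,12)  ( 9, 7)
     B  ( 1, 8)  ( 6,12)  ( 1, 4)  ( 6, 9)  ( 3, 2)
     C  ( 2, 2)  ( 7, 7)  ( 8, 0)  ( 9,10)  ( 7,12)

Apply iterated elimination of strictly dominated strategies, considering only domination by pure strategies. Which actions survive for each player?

Survivors P1:{A,C} P2:{S,T}

P1 drop B (C beats it: P:2>1 Q:7>6 R:8>1 S:9>6 T:7>3)
P2 drop P (S beats it: A:12>6 C:10>2)
P2 drop Q (S beats it: A:12>1 C:10>7)
P2 drop R (S beats it: A:12>9 C:10>0)
P1→{A,C} P2→{S,T}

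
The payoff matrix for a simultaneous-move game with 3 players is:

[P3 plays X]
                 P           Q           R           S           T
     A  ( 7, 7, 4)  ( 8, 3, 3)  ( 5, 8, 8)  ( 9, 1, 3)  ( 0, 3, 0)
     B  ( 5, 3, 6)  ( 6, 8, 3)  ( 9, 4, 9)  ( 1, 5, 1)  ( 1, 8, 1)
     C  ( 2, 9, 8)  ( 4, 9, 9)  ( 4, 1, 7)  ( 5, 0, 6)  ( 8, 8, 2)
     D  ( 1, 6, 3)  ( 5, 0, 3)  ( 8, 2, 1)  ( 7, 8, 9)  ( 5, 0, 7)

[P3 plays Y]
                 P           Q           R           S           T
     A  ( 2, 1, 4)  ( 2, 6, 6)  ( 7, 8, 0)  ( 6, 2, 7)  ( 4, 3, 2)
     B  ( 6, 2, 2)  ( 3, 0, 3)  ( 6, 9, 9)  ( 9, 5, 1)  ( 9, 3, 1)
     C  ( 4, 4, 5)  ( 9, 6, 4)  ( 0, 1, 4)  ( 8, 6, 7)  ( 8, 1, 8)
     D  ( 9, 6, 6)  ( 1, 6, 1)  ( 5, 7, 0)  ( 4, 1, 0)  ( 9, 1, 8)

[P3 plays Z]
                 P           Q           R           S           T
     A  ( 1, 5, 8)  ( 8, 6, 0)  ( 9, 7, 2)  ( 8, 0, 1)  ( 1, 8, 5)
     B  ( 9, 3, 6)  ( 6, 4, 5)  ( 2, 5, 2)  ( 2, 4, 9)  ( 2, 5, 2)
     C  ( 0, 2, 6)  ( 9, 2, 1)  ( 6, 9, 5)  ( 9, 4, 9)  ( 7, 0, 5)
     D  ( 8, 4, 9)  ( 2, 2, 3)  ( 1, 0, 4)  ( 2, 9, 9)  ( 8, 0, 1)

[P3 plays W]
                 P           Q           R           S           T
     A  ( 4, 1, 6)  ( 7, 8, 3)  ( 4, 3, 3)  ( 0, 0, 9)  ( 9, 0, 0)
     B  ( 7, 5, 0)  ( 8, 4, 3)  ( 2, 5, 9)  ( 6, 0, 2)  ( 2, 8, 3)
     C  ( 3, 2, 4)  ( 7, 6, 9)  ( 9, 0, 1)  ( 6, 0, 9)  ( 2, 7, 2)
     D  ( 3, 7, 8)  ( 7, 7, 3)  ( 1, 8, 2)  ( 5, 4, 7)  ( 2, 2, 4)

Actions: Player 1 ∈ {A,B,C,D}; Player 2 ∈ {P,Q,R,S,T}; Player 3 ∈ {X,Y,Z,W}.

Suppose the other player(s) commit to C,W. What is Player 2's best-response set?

P2 best: {T}

u_2(P vs C,W) = 2
u_2(Q vs C,W) = 6
u_2(R vs C,W) = 0
u_2(S vs C,W) = 0
u_2(T vs C,W) = 7
max payoff 7 at {T}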